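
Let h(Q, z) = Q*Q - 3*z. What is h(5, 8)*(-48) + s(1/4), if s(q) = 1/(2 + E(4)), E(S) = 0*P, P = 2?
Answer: -95/2 ≈ -47.500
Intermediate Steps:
h(Q, z) = Q**2 - 3*z
E(S) = 0 (E(S) = 0*2 = 0)
s(q) = 1/2 (s(q) = 1/(2 + 0) = 1/2)
h(5, 8)*(-48) + s(1/4) = (5**2 - 3*8)*(-48) + 1/2 = (25 - 24)*(-48) + 1/2 = 1*(-48) + 1/2 = -48 + 1/2 = -95/2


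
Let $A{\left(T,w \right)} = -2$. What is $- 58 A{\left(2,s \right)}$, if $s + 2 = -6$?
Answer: $116$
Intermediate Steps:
$s = -8$ ($s = -2 - 6 = -8$)
$- 58 A{\left(2,s \right)} = \left(-58\right) \left(-2\right) = 116$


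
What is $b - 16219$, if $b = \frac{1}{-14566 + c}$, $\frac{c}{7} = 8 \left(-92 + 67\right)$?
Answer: $- \frac{258952555}{15966} \approx -16219.0$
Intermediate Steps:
$c = -1400$ ($c = 7 \cdot 8 \left(-92 + 67\right) = 7 \cdot 8 \left(-25\right) = 7 \left(-200\right) = -1400$)
$b = - \frac{1}{15966}$ ($b = \frac{1}{-14566 - 1400} = \frac{1}{-15966} = - \frac{1}{15966} \approx -6.2633 \cdot 10^{-5}$)
$b - 16219 = - \frac{1}{15966} - 16219 = - \frac{258952555}{15966}$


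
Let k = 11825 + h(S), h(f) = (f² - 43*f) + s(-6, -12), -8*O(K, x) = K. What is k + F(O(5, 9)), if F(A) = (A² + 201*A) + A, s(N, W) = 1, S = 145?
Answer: 1695369/64 ≈ 26490.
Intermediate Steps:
O(K, x) = -K/8
F(A) = A² + 202*A
h(f) = 1 + f² - 43*f (h(f) = (f² - 43*f) + 1 = 1 + f² - 43*f)
k = 26616 (k = 11825 + (1 + 145² - 43*145) = 11825 + (1 + 21025 - 6235) = 11825 + 14791 = 26616)
k + F(O(5, 9)) = 26616 + (-⅛*5)*(202 - ⅛*5) = 26616 - 5*(202 - 5/8)/8 = 26616 - 5/8*1611/8 = 26616 - 8055/64 = 1695369/64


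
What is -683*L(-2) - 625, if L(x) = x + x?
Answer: 2107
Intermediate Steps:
L(x) = 2*x
-683*L(-2) - 625 = -1366*(-2) - 625 = -683*(-4) - 625 = 2732 - 625 = 2107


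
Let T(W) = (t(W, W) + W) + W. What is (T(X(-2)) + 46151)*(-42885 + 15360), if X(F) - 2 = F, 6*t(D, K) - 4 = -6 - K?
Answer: -1270297100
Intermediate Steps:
t(D, K) = -⅓ - K/6 (t(D, K) = ⅔ + (-6 - K)/6 = ⅔ + (-1 - K/6) = -⅓ - K/6)
X(F) = 2 + F
T(W) = -⅓ + 11*W/6 (T(W) = ((-⅓ - W/6) + W) + W = (-⅓ + 5*W/6) + W = -⅓ + 11*W/6)
(T(X(-2)) + 46151)*(-42885 + 15360) = ((-⅓ + 11*(2 - 2)/6) + 46151)*(-42885 + 15360) = ((-⅓ + (11/6)*0) + 46151)*(-27525) = ((-⅓ + 0) + 46151)*(-27525) = (-⅓ + 46151)*(-27525) = (138452/3)*(-27525) = -1270297100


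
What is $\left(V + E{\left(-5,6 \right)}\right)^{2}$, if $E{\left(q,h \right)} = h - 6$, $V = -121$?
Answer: $14641$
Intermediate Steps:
$E{\left(q,h \right)} = -6 + h$
$\left(V + E{\left(-5,6 \right)}\right)^{2} = \left(-121 + \left(-6 + 6\right)\right)^{2} = \left(-121 + 0\right)^{2} = \left(-121\right)^{2} = 14641$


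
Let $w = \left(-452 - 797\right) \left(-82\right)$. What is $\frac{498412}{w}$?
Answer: $\frac{249206}{51209} \approx 4.8664$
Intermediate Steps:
$w = 102418$ ($w = \left(-1249\right) \left(-82\right) = 102418$)
$\frac{498412}{w} = \frac{498412}{102418} = 498412 \cdot \frac{1}{102418} = \frac{249206}{51209}$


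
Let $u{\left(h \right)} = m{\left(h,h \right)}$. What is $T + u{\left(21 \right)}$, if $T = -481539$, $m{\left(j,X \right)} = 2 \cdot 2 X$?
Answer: $-481455$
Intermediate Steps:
$m{\left(j,X \right)} = 4 X$
$u{\left(h \right)} = 4 h$
$T + u{\left(21 \right)} = -481539 + 4 \cdot 21 = -481539 + 84 = -481455$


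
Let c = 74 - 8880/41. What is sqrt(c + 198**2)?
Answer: sqrt(65662238)/41 ≈ 197.64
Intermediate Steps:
c = -5846/41 (c = 74 - 8880/41 = -5846/41 ≈ -142.59)
sqrt(c + 198**2) = sqrt(-5846/41 + 198**2) = sqrt(-5846/41 + 39204) = sqrt(1601518/41) = sqrt(65662238)/41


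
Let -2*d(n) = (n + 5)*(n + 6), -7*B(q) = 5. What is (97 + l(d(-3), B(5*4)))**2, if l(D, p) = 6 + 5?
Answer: 11664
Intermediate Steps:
B(q) = -5/7 (B(q) = -1/7*5 = -5/7)
d(n) = -(5 + n)*(6 + n)/2 (d(n) = -(n + 5)*(n + 6)/2 = -(5 + n)*(6 + n)/2)
l(D, p) = 11
(97 + l(d(-3), B(5*4)))**2 = (97 + 11)**2 = 108**2 = 11664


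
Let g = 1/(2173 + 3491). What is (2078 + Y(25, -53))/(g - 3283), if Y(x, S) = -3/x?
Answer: -294227808/464872775 ≈ -0.63292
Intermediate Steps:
g = 1/5664 ≈ 0.00017655
(2078 + Y(25, -53))/(g - 3283) = (2078 - 3/25)/(1/5664 - 3283) = (2078 - 3*1/25)/(-18594911/5664) = (2078 - 3/25)*(-5664/18594911) = (51947/25)*(-5664/18594911) = -294227808/464872775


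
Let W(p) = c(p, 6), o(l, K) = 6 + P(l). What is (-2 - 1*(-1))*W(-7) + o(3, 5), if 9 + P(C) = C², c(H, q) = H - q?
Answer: 19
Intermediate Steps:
P(C) = -9 + C²
o(l, K) = -3 + l² (o(l, K) = 6 + (-9 + l²) = -3 + l²)
W(p) = -6 + p (W(p) = p - 1*6 = p - 6 = -6 + p)
(-2 - 1*(-1))*W(-7) + o(3, 5) = (-2 - 1*(-1))*(-6 - 7) + (-3 + 3²) = (-2 + 1)*(-13) + (-3 + 9) = -1*(-13) + 6 = 13 + 6 = 19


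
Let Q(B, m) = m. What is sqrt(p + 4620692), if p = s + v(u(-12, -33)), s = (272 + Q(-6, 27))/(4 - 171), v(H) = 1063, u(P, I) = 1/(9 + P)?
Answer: sqrt(128896075262)/167 ≈ 2149.8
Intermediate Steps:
s = -299/167 (s = (272 + 27)/(4 - 171) = 299/(-167) = 299*(-1/167) = -299/167 ≈ -1.7904)
p = 177222/167 (p = -299/167 + 1063 = 177222/167 ≈ 1061.2)
sqrt(p + 4620692) = sqrt(177222/167 + 4620692) = sqrt(771832786/167) = sqrt(128896075262)/167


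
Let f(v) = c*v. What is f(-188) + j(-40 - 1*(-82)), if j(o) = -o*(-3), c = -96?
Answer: 18174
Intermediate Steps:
f(v) = -96*v
j(o) = 3*o
f(-188) + j(-40 - 1*(-82)) = -96*(-188) + 3*(-40 - 1*(-82)) = 18048 + 3*(-40 + 82) = 18048 + 3*42 = 18048 + 126 = 18174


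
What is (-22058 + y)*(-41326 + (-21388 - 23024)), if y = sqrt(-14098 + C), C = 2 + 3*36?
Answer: 1891208804 - 171476*I*sqrt(3497) ≈ 1.8912e+9 - 1.014e+7*I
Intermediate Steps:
C = 110 (C = 2 + 108 = 110)
y = 2*I*sqrt(3497) (y = sqrt(-14098 + 110) = sqrt(-13988) = 2*I*sqrt(3497) ≈ 118.27*I)
(-22058 + y)*(-41326 + (-21388 - 23024)) = (-22058 + 2*I*sqrt(3497))*(-41326 + (-21388 - 23024)) = (-22058 + 2*I*sqrt(3497))*(-41326 - 44412) = (-22058 + 2*I*sqrt(3497))*(-85738) = 1891208804 - 171476*I*sqrt(3497)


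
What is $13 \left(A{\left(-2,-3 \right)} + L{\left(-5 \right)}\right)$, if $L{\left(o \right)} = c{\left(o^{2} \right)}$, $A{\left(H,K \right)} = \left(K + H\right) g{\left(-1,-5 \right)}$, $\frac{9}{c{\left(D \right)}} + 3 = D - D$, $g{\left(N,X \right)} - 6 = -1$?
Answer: $-364$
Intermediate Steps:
$g{\left(N,X \right)} = 5$ ($g{\left(N,X \right)} = 6 - 1 = 5$)
$c{\left(D \right)} = -3$ ($c{\left(D \right)} = \frac{9}{-3 + \left(D - D\right)} = \frac{9}{-3 + 0} = \frac{9}{-3} = 9 \left(- \frac{1}{3}\right) = -3$)
$A{\left(H,K \right)} = 5 H + 5 K$ ($A{\left(H,K \right)} = \left(K + H\right) 5 = \left(H + K\right) 5 = 5 H + 5 K$)
$L{\left(o \right)} = -3$
$13 \left(A{\left(-2,-3 \right)} + L{\left(-5 \right)}\right) = 13 \left(\left(5 \left(-2\right) + 5 \left(-3\right)\right) - 3\right) = 13 \left(\left(-10 - 15\right) - 3\right) = 13 \left(-25 - 3\right) = 13 \left(-28\right) = -364$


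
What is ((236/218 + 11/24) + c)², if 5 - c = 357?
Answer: 840524073601/6843456 ≈ 1.2282e+5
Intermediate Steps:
c = -352 (c = 5 - 1*357 = 5 - 357 = -352)
((236/218 + 11/24) + c)² = ((236/218 + 11/24) - 352)² = ((236*(1/218) + 11*(1/24)) - 352)² = ((118/109 + 11/24) - 352)² = (4031/2616 - 352)² = (-916801/2616)² = 840524073601/6843456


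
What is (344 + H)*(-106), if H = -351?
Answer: 742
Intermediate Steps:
(344 + H)*(-106) = (344 - 351)*(-106) = -7*(-106) = 742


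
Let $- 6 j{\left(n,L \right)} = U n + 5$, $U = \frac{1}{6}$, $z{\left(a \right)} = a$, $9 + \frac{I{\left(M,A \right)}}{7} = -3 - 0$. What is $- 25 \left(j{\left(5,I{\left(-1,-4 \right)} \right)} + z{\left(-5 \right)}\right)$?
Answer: $\frac{5375}{36} \approx 149.31$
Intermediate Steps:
$I{\left(M,A \right)} = -84$ ($I{\left(M,A \right)} = -63 + 7 \left(-3 - 0\right) = -63 + 7 \left(-3 + 0\right) = -63 + 7 \left(-3\right) = -63 - 21 = -84$)
$U = \frac{1}{6} \approx 0.16667$
$j{\left(n,L \right)} = - \frac{5}{6} - \frac{n}{36}$ ($j{\left(n,L \right)} = - \frac{\frac{n}{6} + 5}{6} = - \frac{5 + \frac{n}{6}}{6} = - \frac{5}{6} - \frac{n}{36}$)
$- 25 \left(j{\left(5,I{\left(-1,-4 \right)} \right)} + z{\left(-5 \right)}\right) = - 25 \left(\left(- \frac{5}{6} - \frac{5}{36}\right) - 5\right) = - 25 \left(- \frac{35}{36} - 5\right) = \left(-25\right) \left(- \frac{215}{36}\right) = \frac{5375}{36}$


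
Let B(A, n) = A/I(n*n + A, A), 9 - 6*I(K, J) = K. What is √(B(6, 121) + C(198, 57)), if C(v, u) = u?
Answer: √3053230635/7319 ≈ 7.5497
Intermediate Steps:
I(K, J) = 3/2 - K/6
B(A, n) = A/(3/2 - A/6 - n²/6) (B(A, n) = A/(3/2 - (n*n + A)/6) = A/(3/2 - (n² + A)/6) = A/(3/2 - (A + n²)/6) = A/(3/2 + (-A/6 - n²/6)) = A/(3/2 - A/6 - n²/6))
√(B(6, 121) + C(198, 57)) = √(-6*6/(-9 + 6 + 121²) + 57) = √(-6*6/(-9 + 6 + 14641) + 57) = √(-6*6/14638 + 57) = √(-6*6*1/14638 + 57) = √(-18/7319 + 57) = √(417165/7319) = √3053230635/7319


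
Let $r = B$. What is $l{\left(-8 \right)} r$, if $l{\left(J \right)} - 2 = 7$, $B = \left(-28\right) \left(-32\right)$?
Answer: $8064$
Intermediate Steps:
$B = 896$
$l{\left(J \right)} = 9$ ($l{\left(J \right)} = 2 + 7 = 9$)
$r = 896$
$l{\left(-8 \right)} r = 9 \cdot 896 = 8064$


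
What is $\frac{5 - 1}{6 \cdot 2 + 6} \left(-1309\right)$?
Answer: $- \frac{2618}{9} \approx -290.89$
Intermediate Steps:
$\frac{5 - 1}{6 \cdot 2 + 6} \left(-1309\right) = \frac{4}{12 + 6} \left(-1309\right) = \frac{4}{18} \left(-1309\right) = 4 \cdot \frac{1}{18} \left(-1309\right) = \frac{2}{9} \left(-1309\right) = - \frac{2618}{9}$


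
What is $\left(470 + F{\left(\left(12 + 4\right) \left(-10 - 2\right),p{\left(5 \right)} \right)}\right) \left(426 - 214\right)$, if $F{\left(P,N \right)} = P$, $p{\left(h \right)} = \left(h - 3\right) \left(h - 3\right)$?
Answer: $58936$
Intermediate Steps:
$p{\left(h \right)} = \left(-3 + h\right)^{2}$ ($p{\left(h \right)} = \left(-3 + h\right) \left(-3 + h\right) = \left(-3 + h\right)^{2}$)
$\left(470 + F{\left(\left(12 + 4\right) \left(-10 - 2\right),p{\left(5 \right)} \right)}\right) \left(426 - 214\right) = \left(470 + \left(12 + 4\right) \left(-10 - 2\right)\right) \left(426 - 214\right) = \left(470 + 16 \left(-12\right)\right) 212 = \left(470 - 192\right) 212 = 278 \cdot 212 = 58936$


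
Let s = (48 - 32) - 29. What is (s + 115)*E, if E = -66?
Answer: -6732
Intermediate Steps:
s = -13 (s = 16 - 29 = -13)
(s + 115)*E = (-13 + 115)*(-66) = 102*(-66) = -6732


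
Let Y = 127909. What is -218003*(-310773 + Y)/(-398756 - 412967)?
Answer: -3624081872/73793 ≈ -49111.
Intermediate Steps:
-218003*(-310773 + Y)/(-398756 - 412967) = -218003*(-310773 + 127909)/(-398756 - 412967) = -218003/((-811723/(-182864))) = -218003/((-811723*(-1/182864))) = -218003/73793/16624 = -218003*16624/73793 = -3624081872/73793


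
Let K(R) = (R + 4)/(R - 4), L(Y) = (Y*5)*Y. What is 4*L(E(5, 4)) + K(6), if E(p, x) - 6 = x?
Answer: 2005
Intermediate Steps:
E(p, x) = 6 + x
L(Y) = 5*Y**2 (L(Y) = (5*Y)*Y = 5*Y**2)
K(R) = (4 + R)/(-4 + R)
4*L(E(5, 4)) + K(6) = 4*(5*(6 + 4)**2) + (4 + 6)/(-4 + 6) = 4*(5*10**2) + 10/2 = 4*(5*100) + (1/2)*10 = 4*500 + 5 = 2000 + 5 = 2005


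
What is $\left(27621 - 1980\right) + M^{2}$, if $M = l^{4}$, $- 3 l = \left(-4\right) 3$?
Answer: $91177$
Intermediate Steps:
$l = 4$ ($l = - \frac{\left(-4\right) 3}{3} = \left(- \frac{1}{3}\right) \left(-12\right) = 4$)
$M = 256$ ($M = 4^{4} = 256$)
$\left(27621 - 1980\right) + M^{2} = \left(27621 - 1980\right) + 256^{2} = \left(27621 - 1980\right) + 65536 = 25641 + 65536 = 91177$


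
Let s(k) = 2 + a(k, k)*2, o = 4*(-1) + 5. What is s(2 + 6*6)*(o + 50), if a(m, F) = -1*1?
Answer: 0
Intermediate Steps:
a(m, F) = -1
o = 1 (o = -4 + 5 = 1)
s(k) = 0 (s(k) = 2 - 1*2 = 2 - 2 = 0)
s(2 + 6*6)*(o + 50) = 0*(1 + 50) = 0*51 = 0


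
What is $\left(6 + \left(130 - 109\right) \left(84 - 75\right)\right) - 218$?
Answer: $-23$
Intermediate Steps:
$\left(6 + \left(130 - 109\right) \left(84 - 75\right)\right) - 218 = \left(6 + 21 \left(84 - 75\right)\right) - 218 = \left(6 + 21 \cdot 9\right) - 218 = \left(6 + 189\right) - 218 = 195 - 218 = -23$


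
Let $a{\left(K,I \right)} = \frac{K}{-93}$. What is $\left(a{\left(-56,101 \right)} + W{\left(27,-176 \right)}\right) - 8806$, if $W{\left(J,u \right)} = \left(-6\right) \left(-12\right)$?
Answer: $- \frac{812206}{93} \approx -8733.4$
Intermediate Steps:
$W{\left(J,u \right)} = 72$
$a{\left(K,I \right)} = - \frac{K}{93}$ ($a{\left(K,I \right)} = K \left(- \frac{1}{93}\right) = - \frac{K}{93}$)
$\left(a{\left(-56,101 \right)} + W{\left(27,-176 \right)}\right) - 8806 = \left(\left(- \frac{1}{93}\right) \left(-56\right) + 72\right) - 8806 = \left(\frac{56}{93} + 72\right) - 8806 = \frac{6752}{93} - 8806 = - \frac{812206}{93}$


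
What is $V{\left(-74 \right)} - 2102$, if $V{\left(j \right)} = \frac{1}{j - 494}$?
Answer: $- \frac{1193937}{568} \approx -2102.0$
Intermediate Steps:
$V{\left(j \right)} = \frac{1}{-494 + j}$
$V{\left(-74 \right)} - 2102 = \frac{1}{-494 - 74} - 2102 = \frac{1}{-568} - 2102 = - \frac{1}{568} - 2102 = - \frac{1193937}{568}$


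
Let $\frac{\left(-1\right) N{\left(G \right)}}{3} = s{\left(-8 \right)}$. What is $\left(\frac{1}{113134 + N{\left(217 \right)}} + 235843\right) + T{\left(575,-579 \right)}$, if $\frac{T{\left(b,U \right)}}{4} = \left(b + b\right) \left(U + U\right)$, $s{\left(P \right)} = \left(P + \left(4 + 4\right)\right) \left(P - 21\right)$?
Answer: $- \frac{575960329237}{113134} \approx -5.091 \cdot 10^{6}$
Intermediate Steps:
$s{\left(P \right)} = \left(-21 + P\right) \left(8 + P\right)$ ($s{\left(P \right)} = \left(P + 8\right) \left(-21 + P\right) = \left(8 + P\right) \left(-21 + P\right) = \left(-21 + P\right) \left(8 + P\right)$)
$T{\left(b,U \right)} = 16 U b$ ($T{\left(b,U \right)} = 4 \left(b + b\right) \left(U + U\right) = 4 \cdot 2 b 2 U = 4 \cdot 4 U b = 16 U b$)
$N{\left(G \right)} = 0$ ($N{\left(G \right)} = - 3 \left(-168 + \left(-8\right)^{2} - -104\right) = - 3 \left(-168 + 64 + 104\right) = \left(-3\right) 0 = 0$)
$\left(\frac{1}{113134 + N{\left(217 \right)}} + 235843\right) + T{\left(575,-579 \right)} = \left(\frac{1}{113134 + 0} + 235843\right) + 16 \left(-579\right) 575 = \left(\frac{1}{113134} + 235843\right) - 5326800 = \frac{26681861963}{113134} - 5326800 = - \frac{575960329237}{113134}$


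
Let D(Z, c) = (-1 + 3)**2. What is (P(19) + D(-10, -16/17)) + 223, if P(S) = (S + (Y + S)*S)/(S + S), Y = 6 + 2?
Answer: 241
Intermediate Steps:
Y = 8
D(Z, c) = 4 (D(Z, c) = 2**2 = 4)
P(S) = (S + S*(8 + S))/(2*S) (P(S) = (S + (8 + S)*S)/(S + S) = (S + S*(8 + S))/((2*S)) = (S + S*(8 + S))*(1/(2*S)) = (S + S*(8 + S))/(2*S))
(P(19) + D(-10, -16/17)) + 223 = ((9/2 + (1/2)*19) + 4) + 223 = ((9/2 + 19/2) + 4) + 223 = (14 + 4) + 223 = 18 + 223 = 241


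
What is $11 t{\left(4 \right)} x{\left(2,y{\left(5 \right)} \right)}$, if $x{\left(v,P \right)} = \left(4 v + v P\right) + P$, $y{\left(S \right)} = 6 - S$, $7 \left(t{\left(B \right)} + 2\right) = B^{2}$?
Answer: $\frac{242}{7} \approx 34.571$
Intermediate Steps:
$t{\left(B \right)} = -2 + \frac{B^{2}}{7}$
$x{\left(v,P \right)} = P + 4 v + P v$ ($x{\left(v,P \right)} = \left(4 v + P v\right) + P = P + 4 v + P v$)
$11 t{\left(4 \right)} x{\left(2,y{\left(5 \right)} \right)} = 11 \left(-2 + \frac{4^{2}}{7}\right) \left(\left(6 - 5\right) + 4 \cdot 2 + \left(6 - 5\right) 2\right) = 11 \left(-2 + \frac{1}{7} \cdot 16\right) \left(\left(6 - 5\right) + 8 + \left(6 - 5\right) 2\right) = 11 \left(-2 + \frac{16}{7}\right) \left(1 + 8 + 1 \cdot 2\right) = 11 \cdot \frac{2}{7} \left(1 + 8 + 2\right) = \frac{22}{7} \cdot 11 = \frac{242}{7}$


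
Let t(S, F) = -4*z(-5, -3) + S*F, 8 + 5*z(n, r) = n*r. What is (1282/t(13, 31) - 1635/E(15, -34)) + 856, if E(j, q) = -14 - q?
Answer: 6179379/7948 ≈ 777.48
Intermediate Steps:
z(n, r) = -8/5 + n*r/5 (z(n, r) = -8/5 + (n*r)/5 = -8/5 + n*r/5)
t(S, F) = -28/5 + F*S (t(S, F) = -4*(-8/5 + (⅕)*(-5)*(-3)) + S*F = -4*(-8/5 + 3) + F*S = -4*7/5 + F*S = -28/5 + F*S)
(1282/t(13, 31) - 1635/E(15, -34)) + 856 = (1282/(-28/5 + 31*13) - 1635/(-14 - 1*(-34))) + 856 = (1282/(-28/5 + 403) - 1635/(-14 + 34)) + 856 = (1282/(1987/5) - 1635/20) + 856 = (1282*(5/1987) - 1635*1/20) + 856 = (6410/1987 - 327/4) + 856 = -624109/7948 + 856 = 6179379/7948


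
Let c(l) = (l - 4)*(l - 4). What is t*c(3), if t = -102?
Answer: -102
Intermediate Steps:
c(l) = (-4 + l)² (c(l) = (-4 + l)*(-4 + l) = (-4 + l)²)
t*c(3) = -102*(-4 + 3)² = -102*(-1)² = -102*1 = -102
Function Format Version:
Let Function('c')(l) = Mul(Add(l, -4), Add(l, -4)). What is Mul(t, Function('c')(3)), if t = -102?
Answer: -102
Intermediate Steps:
Function('c')(l) = Pow(Add(-4, l), 2) (Function('c')(l) = Mul(Add(-4, l), Add(-4, l)) = Pow(Add(-4, l), 2))
Mul(t, Function('c')(3)) = Mul(-102, Pow(Add(-4, 3), 2)) = Mul(-102, Pow(-1, 2)) = Mul(-102, 1) = -102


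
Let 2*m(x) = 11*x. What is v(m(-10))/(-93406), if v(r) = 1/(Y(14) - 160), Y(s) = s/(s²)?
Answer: 7/104568017 ≈ 6.6942e-8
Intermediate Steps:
m(x) = 11*x/2 (m(x) = (11*x)/2 = 11*x/2)
Y(s) = 1/s (Y(s) = s/s² = 1/s)
v(r) = -14/2239 (v(r) = 1/(1/14 - 160) = 1/(-2239/14) = -14/2239)
v(m(-10))/(-93406) = -14/2239/(-93406) = -14/2239*(-1/93406) = 7/104568017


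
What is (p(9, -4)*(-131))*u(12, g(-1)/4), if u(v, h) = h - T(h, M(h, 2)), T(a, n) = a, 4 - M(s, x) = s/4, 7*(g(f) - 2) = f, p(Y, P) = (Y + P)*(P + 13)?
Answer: 0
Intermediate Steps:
p(Y, P) = (13 + P)*(P + Y) (p(Y, P) = (P + Y)*(13 + P) = (13 + P)*(P + Y))
g(f) = 2 + f/7
M(s, x) = 4 - s/4
u(v, h) = 0 (u(v, h) = h - h = 0)
(p(9, -4)*(-131))*u(12, g(-1)/4) = (((-4)**2 + 13*(-4) + 13*9 - 4*9)*(-131))*0 = ((16 - 52 + 117 - 36)*(-131))*0 = (45*(-131))*0 = -5895*0 = 0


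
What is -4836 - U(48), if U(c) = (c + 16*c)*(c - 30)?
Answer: -19524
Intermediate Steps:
U(c) = 17*c*(-30 + c) (U(c) = (17*c)*(-30 + c) = 17*c*(-30 + c))
-4836 - U(48) = -4836 - 17*48*(-30 + 48) = -4836 - 17*48*18 = -4836 - 1*14688 = -4836 - 14688 = -19524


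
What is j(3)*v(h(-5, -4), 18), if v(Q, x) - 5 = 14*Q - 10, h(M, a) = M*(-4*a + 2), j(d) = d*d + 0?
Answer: -11385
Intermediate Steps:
j(d) = d² (j(d) = d² + 0 = d²)
h(M, a) = M*(2 - 4*a)
v(Q, x) = -5 + 14*Q (v(Q, x) = 5 + (14*Q - 10) = 5 + (-10 + 14*Q) = -5 + 14*Q)
j(3)*v(h(-5, -4), 18) = 3²*(-5 + 14*(2*(-5)*(1 - 2*(-4)))) = 9*(-5 + 14*(2*(-5)*(1 + 8))) = 9*(-5 + 14*(2*(-5)*9)) = 9*(-5 + 14*(-90)) = 9*(-5 - 1260) = 9*(-1265) = -11385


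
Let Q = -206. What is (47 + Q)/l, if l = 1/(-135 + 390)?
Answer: -40545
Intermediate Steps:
l = 1/255 ≈ 0.0039216
(47 + Q)/l = (47 - 206)/(1/255) = -159*255 = -40545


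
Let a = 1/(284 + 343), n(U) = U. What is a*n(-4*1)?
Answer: -4/627 ≈ -0.0063796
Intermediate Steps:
a = 1/627 ≈ 0.0015949
a*n(-4*1) = (-4*1)/627 = (1/627)*(-4) = -4/627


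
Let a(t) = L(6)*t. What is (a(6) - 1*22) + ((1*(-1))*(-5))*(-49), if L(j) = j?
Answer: -231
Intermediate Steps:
a(t) = 6*t
(a(6) - 1*22) + ((1*(-1))*(-5))*(-49) = (6*6 - 1*22) + ((1*(-1))*(-5))*(-49) = (36 - 22) - 1*(-5)*(-49) = 14 + 5*(-49) = 14 - 245 = -231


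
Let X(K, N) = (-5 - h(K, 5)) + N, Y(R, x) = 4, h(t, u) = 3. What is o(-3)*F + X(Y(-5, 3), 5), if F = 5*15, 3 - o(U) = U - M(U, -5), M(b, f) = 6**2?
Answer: 3147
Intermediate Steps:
M(b, f) = 36
o(U) = 39 - U (o(U) = 3 - (U - 1*36) = 3 - (U - 36) = 3 - (-36 + U) = 3 + (36 - U) = 39 - U)
X(K, N) = -8 + N (X(K, N) = (-5 - 1*3) + N = (-5 - 3) + N = -8 + N)
F = 75
o(-3)*F + X(Y(-5, 3), 5) = (39 - 1*(-3))*75 + (-8 + 5) = (39 + 3)*75 - 3 = 42*75 - 3 = 3150 - 3 = 3147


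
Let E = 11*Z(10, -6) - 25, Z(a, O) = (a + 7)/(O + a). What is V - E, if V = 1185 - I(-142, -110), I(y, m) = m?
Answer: 5093/4 ≈ 1273.3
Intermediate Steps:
Z(a, O) = (7 + a)/(O + a)
E = 87/4 (E = 11*((7 + 10)/(-6 + 10)) - 25 = 11*(17/4) - 25 = 187/4 - 25 = 87/4 ≈ 21.750)
V = 1295 (V = 1185 - 1*(-110) = 1185 + 110 = 1295)
V - E = 1295 - 1*87/4 = 1295 - 87/4 = 5093/4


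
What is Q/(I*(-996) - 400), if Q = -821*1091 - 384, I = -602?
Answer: -896095/599192 ≈ -1.4955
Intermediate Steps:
Q = -896095 (Q = -895711 - 384 = -896095)
Q/(I*(-996) - 400) = -896095/(-602*(-996) - 400) = -896095/(599592 - 400) = -896095/599192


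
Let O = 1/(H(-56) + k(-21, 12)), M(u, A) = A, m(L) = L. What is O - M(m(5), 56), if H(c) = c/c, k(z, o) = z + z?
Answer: -2297/41 ≈ -56.024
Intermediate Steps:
k(z, o) = 2*z
H(c) = 1
O = -1/41 (O = 1/(1 + 2*(-21)) = 1/(1 - 42) = 1/(-41) = -1/41 ≈ -0.024390)
O - M(m(5), 56) = -1/41 - 1*56 = -1/41 - 56 = -2297/41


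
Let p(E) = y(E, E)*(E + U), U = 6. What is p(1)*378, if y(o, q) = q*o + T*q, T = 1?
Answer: 5292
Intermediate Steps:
y(o, q) = q + o*q (y(o, q) = q*o + 1*q = o*q + q = q + o*q)
p(E) = E*(1 + E)*(6 + E) (p(E) = (E*(1 + E))*(E + 6) = (E*(1 + E))*(6 + E) = E*(1 + E)*(6 + E))
p(1)*378 = (1*(1 + 1)*(6 + 1))*378 = (1*2*7)*378 = 14*378 = 5292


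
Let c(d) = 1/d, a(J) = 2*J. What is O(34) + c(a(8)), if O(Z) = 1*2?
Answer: 33/16 ≈ 2.0625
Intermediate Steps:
O(Z) = 2
O(34) + c(a(8)) = 2 + 1/(2*8) = 2 + 1/16 = 33/16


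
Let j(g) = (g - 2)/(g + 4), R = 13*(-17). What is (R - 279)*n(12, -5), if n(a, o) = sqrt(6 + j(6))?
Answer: -400*sqrt(10) ≈ -1264.9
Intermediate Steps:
R = -221
j(g) = (-2 + g)/(4 + g)
n(a, o) = 4*sqrt(10)/5 (n(a, o) = sqrt(6 + (-2 + 6)/(4 + 6)) = sqrt(6 + 4/10) = sqrt(6 + (1/10)*4) = sqrt(6 + 2/5) = sqrt(32/5) = 4*sqrt(10)/5)
(R - 279)*n(12, -5) = (-221 - 279)*(4*sqrt(10)/5) = -400*sqrt(10)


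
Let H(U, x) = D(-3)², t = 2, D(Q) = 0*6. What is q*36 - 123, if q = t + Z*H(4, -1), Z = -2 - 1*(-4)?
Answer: -51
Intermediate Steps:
Z = 2 (Z = -2 + 4 = 2)
D(Q) = 0
H(U, x) = 0 (H(U, x) = 0² = 0)
q = 2 (q = 2 + 2*0 = 2 + 0 = 2)
q*36 - 123 = 2*36 - 123 = 72 - 123 = -51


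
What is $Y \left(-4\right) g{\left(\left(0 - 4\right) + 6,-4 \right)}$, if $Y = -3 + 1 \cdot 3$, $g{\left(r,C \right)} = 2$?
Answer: $0$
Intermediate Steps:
$Y = 0$ ($Y = -3 + 3 = 0$)
$Y \left(-4\right) g{\left(\left(0 - 4\right) + 6,-4 \right)} = 0 \left(-4\right) 2 = 0 \cdot 2 = 0$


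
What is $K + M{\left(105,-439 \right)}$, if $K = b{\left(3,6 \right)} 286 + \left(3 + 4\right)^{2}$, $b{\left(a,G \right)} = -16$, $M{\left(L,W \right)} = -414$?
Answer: $-4941$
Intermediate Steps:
$K = -4527$ ($K = \left(-16\right) 286 + \left(3 + 4\right)^{2} = -4576 + 7^{2} = -4576 + 49 = -4527$)
$K + M{\left(105,-439 \right)} = -4527 - 414 = -4941$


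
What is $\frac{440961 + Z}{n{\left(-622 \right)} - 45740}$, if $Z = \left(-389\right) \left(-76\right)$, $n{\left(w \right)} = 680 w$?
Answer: $- \frac{18821}{18748} \approx -1.0039$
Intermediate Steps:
$Z = 29564$
$\frac{440961 + Z}{n{\left(-622 \right)} - 45740} = \frac{440961 + 29564}{680 \left(-622\right) - 45740} = \frac{470525}{-422960 - 45740} = \frac{470525}{-468700} = 470525 \left(- \frac{1}{468700}\right) = - \frac{18821}{18748}$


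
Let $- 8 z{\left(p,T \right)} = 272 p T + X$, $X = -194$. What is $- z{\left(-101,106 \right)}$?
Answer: $- \frac{1456113}{4} \approx -3.6403 \cdot 10^{5}$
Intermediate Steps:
$z{\left(p,T \right)} = \frac{97}{4} - 34 T p$ ($z{\left(p,T \right)} = - \frac{272 p T - 194}{8} = - \frac{272 T p - 194}{8} = - \frac{-194 + 272 T p}{8} = \frac{97}{4} - 34 T p$)
$- z{\left(-101,106 \right)} = - (\frac{97}{4} - 3604 \left(-101\right)) = - (\frac{97}{4} + 364004) = \left(-1\right) \frac{1456113}{4} = - \frac{1456113}{4}$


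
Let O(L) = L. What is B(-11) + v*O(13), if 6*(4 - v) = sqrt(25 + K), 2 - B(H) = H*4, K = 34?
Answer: 98 - 13*sqrt(59)/6 ≈ 81.358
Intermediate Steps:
B(H) = 2 - 4*H (B(H) = 2 - H*4 = 2 - 4*H)
v = 4 - sqrt(59)/6 (v = 4 - sqrt(25 + 34)/6 = 4 - sqrt(59)/6 ≈ 2.7198)
B(-11) + v*O(13) = (2 - 4*(-11)) + (4 - sqrt(59)/6)*13 = (2 + 44) + (52 - 13*sqrt(59)/6) = 46 + (52 - 13*sqrt(59)/6) = 98 - 13*sqrt(59)/6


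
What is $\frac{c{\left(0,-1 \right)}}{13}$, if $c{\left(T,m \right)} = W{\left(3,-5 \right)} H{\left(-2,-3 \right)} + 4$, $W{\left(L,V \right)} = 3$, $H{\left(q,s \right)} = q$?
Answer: $- \frac{2}{13} \approx -0.15385$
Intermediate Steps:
$c{\left(T,m \right)} = -2$ ($c{\left(T,m \right)} = 3 \left(-2\right) + 4 = -6 + 4 = -2$)
$\frac{c{\left(0,-1 \right)}}{13} = \frac{1}{13} \left(-2\right) = - \frac{2}{13}$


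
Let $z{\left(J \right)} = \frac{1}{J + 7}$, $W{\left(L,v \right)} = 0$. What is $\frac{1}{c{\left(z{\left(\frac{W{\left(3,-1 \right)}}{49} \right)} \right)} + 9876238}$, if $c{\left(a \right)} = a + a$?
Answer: $\frac{7}{69133668} \approx 1.0125 \cdot 10^{-7}$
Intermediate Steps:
$z{\left(J \right)} = \frac{1}{7 + J}$
$c{\left(a \right)} = 2 a$
$\frac{1}{c{\left(z{\left(\frac{W{\left(3,-1 \right)}}{49} \right)} \right)} + 9876238} = \frac{1}{\frac{2}{7 + \frac{0}{49}} + 9876238} = \frac{1}{\frac{2}{7 + 0 \cdot \frac{1}{49}} + 9876238} = \frac{1}{\frac{2}{7 + 0} + 9876238} = \frac{1}{\frac{2}{7} + 9876238} = \frac{1}{\frac{69133668}{7}} = \frac{7}{69133668}$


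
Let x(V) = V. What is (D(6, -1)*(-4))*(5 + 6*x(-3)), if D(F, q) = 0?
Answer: 0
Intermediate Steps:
(D(6, -1)*(-4))*(5 + 6*x(-3)) = (0*(-4))*(5 + 6*(-3)) = 0*(5 - 18) = 0*(-13) = 0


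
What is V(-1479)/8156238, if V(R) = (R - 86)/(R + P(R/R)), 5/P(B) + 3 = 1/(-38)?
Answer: 7199/55552137018 ≈ 1.2959e-7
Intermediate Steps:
P(B) = -38/23 (P(B) = 5/(-3 + 1/(-38)) = 5/(-3 - 1/38) = 5/(-115/38) = 5*(-38/115) = -38/23)
V(R) = (-86 + R)/(-38/23 + R) (V(R) = (R - 86)/(R - 38/23) = (-86 + R)/(-38/23 + R))
V(-1479)/8156238 = (23*(-86 - 1479)/(-38 + 23*(-1479)))/8156238 = (23*(-1565)/(-38 - 34017))*(1/8156238) = (23*(-1565)/(-34055))*(1/8156238) = (23*(-1/34055)*(-1565))*(1/8156238) = (7199/6811)*(1/8156238) = 7199/55552137018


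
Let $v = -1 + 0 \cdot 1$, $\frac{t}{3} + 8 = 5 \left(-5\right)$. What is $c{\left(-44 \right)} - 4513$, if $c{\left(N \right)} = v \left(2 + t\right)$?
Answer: $-4416$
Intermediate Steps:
$t = -99$ ($t = -24 + 3 \cdot 5 \left(-5\right) = -24 + 3 \left(-25\right) = -24 - 75 = -99$)
$v = -1$ ($v = -1 + 0 = -1$)
$c{\left(N \right)} = 97$ ($c{\left(N \right)} = - (2 - 99) = \left(-1\right) \left(-97\right) = 97$)
$c{\left(-44 \right)} - 4513 = 97 - 4513 = -4416$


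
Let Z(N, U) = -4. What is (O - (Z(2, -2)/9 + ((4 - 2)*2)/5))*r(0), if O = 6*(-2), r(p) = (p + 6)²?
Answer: -2224/5 ≈ -444.80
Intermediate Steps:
r(p) = (6 + p)²
O = -12
(O - (Z(2, -2)/9 + ((4 - 2)*2)/5))*r(0) = (-12 - (-4/9 + ((4 - 2)*2)/5))*(6 + 0)² = (-12 - (-4*⅑ + (2*2)*(⅕)))*6² = (-12 - (-4/9 + 4*(⅕)))*36 = (-12 - (-4/9 + ⅘))*36 = (-12 - 1*16/45)*36 = (-12 - 16/45)*36 = -556/45*36 = -2224/5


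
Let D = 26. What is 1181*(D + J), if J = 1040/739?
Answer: 23919974/739 ≈ 32368.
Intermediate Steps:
J = 1040/739 (J = 1040*(1/739) = 1040/739 ≈ 1.4073)
1181*(D + J) = 1181*(26 + 1040/739) = 1181*(20254/739) = 23919974/739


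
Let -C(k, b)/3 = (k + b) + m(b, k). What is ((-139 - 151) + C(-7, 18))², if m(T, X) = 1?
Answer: 106276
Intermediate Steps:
C(k, b) = -3 - 3*b - 3*k (C(k, b) = -3*((k + b) + 1) = -3*((b + k) + 1) = -3*(1 + b + k) = -3 - 3*b - 3*k)
((-139 - 151) + C(-7, 18))² = ((-139 - 151) + (-3 - 3*18 - 3*(-7)))² = (-290 + (-3 - 54 + 21))² = (-290 - 36)² = (-326)² = 106276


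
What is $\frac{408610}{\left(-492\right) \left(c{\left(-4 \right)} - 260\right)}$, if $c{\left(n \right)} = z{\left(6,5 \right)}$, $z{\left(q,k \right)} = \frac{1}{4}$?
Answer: $\frac{408610}{127797} \approx 3.1973$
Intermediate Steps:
$z{\left(q,k \right)} = \frac{1}{4}$
$c{\left(n \right)} = \frac{1}{4}$
$\frac{408610}{\left(-492\right) \left(c{\left(-4 \right)} - 260\right)} = \frac{408610}{\left(-492\right) \left(\frac{1}{4} - 260\right)} = \frac{408610}{\left(-492\right) \left(- \frac{1039}{4}\right)} = \frac{408610}{127797}$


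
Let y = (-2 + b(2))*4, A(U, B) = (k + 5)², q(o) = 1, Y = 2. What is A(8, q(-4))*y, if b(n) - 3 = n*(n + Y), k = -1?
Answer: 576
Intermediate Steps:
b(n) = 3 + n*(2 + n) (b(n) = 3 + n*(n + 2) = 3 + n*(2 + n))
A(U, B) = 16 (A(U, B) = (-1 + 5)² = 4² = 16)
y = 36 (y = (-2 + (3 + 2² + 2*2))*4 = (-2 + (3 + 4 + 4))*4 = (-2 + 11)*4 = 9*4 = 36)
A(8, q(-4))*y = 16*36 = 576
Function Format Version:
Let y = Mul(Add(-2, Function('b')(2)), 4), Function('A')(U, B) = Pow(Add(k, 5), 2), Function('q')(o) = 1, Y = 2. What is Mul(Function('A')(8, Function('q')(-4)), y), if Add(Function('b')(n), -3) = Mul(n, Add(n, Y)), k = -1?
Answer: 576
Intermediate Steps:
Function('b')(n) = Add(3, Mul(n, Add(2, n))) (Function('b')(n) = Add(3, Mul(n, Add(n, 2))) = Add(3, Mul(n, Add(2, n))))
Function('A')(U, B) = 16 (Function('A')(U, B) = Pow(Add(-1, 5), 2) = Pow(4, 2) = 16)
y = 36 (y = Mul(Add(-2, Add(3, Pow(2, 2), Mul(2, 2))), 4) = Mul(Add(-2, Add(3, 4, 4)), 4) = Mul(Add(-2, 11), 4) = Mul(9, 4) = 36)
Mul(Function('A')(8, Function('q')(-4)), y) = Mul(16, 36) = 576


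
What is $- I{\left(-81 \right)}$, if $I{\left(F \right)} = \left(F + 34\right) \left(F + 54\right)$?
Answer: $-1269$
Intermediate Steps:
$I{\left(F \right)} = \left(34 + F\right) \left(54 + F\right)$
$- I{\left(-81 \right)} = - (1836 + \left(-81\right)^{2} + 88 \left(-81\right)) = - (1836 + 6561 - 7128) = \left(-1\right) 1269 = -1269$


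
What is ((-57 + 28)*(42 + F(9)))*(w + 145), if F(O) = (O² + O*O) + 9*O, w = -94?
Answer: -421515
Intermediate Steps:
F(O) = 2*O² + 9*O (F(O) = (O² + O²) + 9*O = 2*O² + 9*O)
((-57 + 28)*(42 + F(9)))*(w + 145) = ((-57 + 28)*(42 + 9*(9 + 2*9)))*(-94 + 145) = -29*(42 + 9*(9 + 18))*51 = -29*(42 + 9*27)*51 = -29*(42 + 243)*51 = -29*285*51 = -8265*51 = -421515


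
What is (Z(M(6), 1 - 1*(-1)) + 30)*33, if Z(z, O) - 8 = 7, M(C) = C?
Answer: 1485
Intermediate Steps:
Z(z, O) = 15 (Z(z, O) = 8 + 7 = 15)
(Z(M(6), 1 - 1*(-1)) + 30)*33 = (15 + 30)*33 = 45*33 = 1485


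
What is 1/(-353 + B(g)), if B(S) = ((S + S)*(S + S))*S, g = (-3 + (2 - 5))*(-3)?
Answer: 1/22975 ≈ 4.3526e-5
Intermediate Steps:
g = 18 (g = (-3 - 3)*(-3) = -6*(-3) = 18)
B(S) = 4*S³ (B(S) = ((2*S)*(2*S))*S = (4*S²)*S = 4*S³)
1/(-353 + B(g)) = 1/(-353 + 4*18³) = 1/(-353 + 4*5832) = 1/(-353 + 23328) = 1/22975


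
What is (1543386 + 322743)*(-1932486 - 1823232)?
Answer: -7008654275622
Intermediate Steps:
(1543386 + 322743)*(-1932486 - 1823232) = 1866129*(-3755718) = -7008654275622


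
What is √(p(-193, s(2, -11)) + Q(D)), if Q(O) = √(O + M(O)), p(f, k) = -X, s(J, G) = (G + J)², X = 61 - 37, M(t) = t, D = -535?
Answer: √(-24 + I*√1070) ≈ 2.8784 + 5.682*I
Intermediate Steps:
X = 24
p(f, k) = -24 (p(f, k) = -1*24 = -24)
Q(O) = √2*√O (Q(O) = √(O + O) = √(2*O) = √2*√O)
√(p(-193, s(2, -11)) + Q(D)) = √(-24 + √2*√(-535)) = √(-24 + √2*(I*√535)) = √(-24 + I*√1070)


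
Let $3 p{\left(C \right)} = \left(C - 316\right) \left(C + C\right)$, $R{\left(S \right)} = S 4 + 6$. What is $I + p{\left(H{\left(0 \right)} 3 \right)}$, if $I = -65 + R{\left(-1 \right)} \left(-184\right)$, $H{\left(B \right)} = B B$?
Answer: $-433$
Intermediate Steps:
$H{\left(B \right)} = B^{2}$
$R{\left(S \right)} = 6 + 4 S$ ($R{\left(S \right)} = 4 S + 6 = 6 + 4 S$)
$I = -433$ ($I = -65 + \left(6 + 4 \left(-1\right)\right) \left(-184\right) = -65 + \left(6 - 4\right) \left(-184\right) = -65 + 2 \left(-184\right) = -65 - 368 = -433$)
$p{\left(C \right)} = \frac{2 C \left(-316 + C\right)}{3}$ ($p{\left(C \right)} = \frac{\left(C - 316\right) \left(C + C\right)}{3} = \frac{\left(-316 + C\right) 2 C}{3} = \frac{2 C \left(-316 + C\right)}{3}$)
$I + p{\left(H{\left(0 \right)} 3 \right)} = -433 + \frac{2 \cdot 0^{2} \cdot 3 \left(-316 + 0^{2} \cdot 3\right)}{3} = -433 + \frac{2 \cdot 0 \cdot 3 \left(-316 + 0 \cdot 3\right)}{3} = -433 + \frac{2}{3} \cdot 0 \left(-316 + 0\right) = -433 + \frac{2}{3} \cdot 0 \left(-316\right) = -433 + 0 = -433$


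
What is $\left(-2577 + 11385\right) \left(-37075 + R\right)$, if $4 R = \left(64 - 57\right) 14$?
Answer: $-326340804$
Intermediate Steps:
$R = \frac{49}{2}$ ($R = \frac{\left(64 - 57\right) 14}{4} = \frac{7 \cdot 14}{4} = \frac{1}{4} \cdot 98 = \frac{49}{2} \approx 24.5$)
$\left(-2577 + 11385\right) \left(-37075 + R\right) = \left(-2577 + 11385\right) \left(-37075 + \frac{49}{2}\right) = 8808 \left(- \frac{74101}{2}\right) = -326340804$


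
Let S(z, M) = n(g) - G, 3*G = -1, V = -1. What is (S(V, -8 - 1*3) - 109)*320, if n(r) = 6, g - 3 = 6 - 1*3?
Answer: -98560/3 ≈ -32853.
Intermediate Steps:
g = 6 (g = 3 + (6 - 1*3) = 3 + (6 - 3) = 3 + 3 = 6)
G = -1/3 (G = (1/3)*(-1) = -1/3 ≈ -0.33333)
S(z, M) = 19/3 (S(z, M) = 6 - 1*(-1/3) = 6 + 1/3 = 19/3)
(S(V, -8 - 1*3) - 109)*320 = (19/3 - 109)*320 = -308/3*320 = -98560/3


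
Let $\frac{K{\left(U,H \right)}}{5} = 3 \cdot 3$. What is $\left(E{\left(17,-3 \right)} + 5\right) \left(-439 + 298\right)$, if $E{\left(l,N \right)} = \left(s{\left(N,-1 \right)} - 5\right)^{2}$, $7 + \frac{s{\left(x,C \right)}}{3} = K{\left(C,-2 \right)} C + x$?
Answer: $-4075605$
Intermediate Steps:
$K{\left(U,H \right)} = 45$ ($K{\left(U,H \right)} = 5 \cdot 3 \cdot 3 = 5 \cdot 9 = 45$)
$s{\left(x,C \right)} = -21 + 3 x + 135 C$ ($s{\left(x,C \right)} = -21 + 3 \left(45 C + x\right) = -21 + 3 \left(x + 45 C\right) = -21 + \left(3 x + 135 C\right) = -21 + 3 x + 135 C$)
$E{\left(l,N \right)} = \left(-161 + 3 N\right)^{2}$ ($E{\left(l,N \right)} = \left(\left(-21 + 3 N + 135 \left(-1\right)\right) - 5\right)^{2} = \left(\left(-21 + 3 N - 135\right) - 5\right)^{2} = \left(\left(-156 + 3 N\right) - 5\right)^{2} = \left(-161 + 3 N\right)^{2}$)
$\left(E{\left(17,-3 \right)} + 5\right) \left(-439 + 298\right) = \left(\left(-161 + 3 \left(-3\right)\right)^{2} + 5\right) \left(-439 + 298\right) = \left(\left(-161 - 9\right)^{2} + 5\right) \left(-141\right) = \left(\left(-170\right)^{2} + 5\right) \left(-141\right) = \left(28900 + 5\right) \left(-141\right) = 28905 \left(-141\right) = -4075605$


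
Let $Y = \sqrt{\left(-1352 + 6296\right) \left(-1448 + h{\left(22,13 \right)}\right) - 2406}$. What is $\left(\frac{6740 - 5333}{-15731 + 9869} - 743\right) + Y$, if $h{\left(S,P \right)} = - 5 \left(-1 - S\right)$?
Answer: $- \frac{1452291}{1954} + i \sqrt{6592758} \approx -743.24 + 2567.6 i$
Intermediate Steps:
$h{\left(S,P \right)} = 5 + 5 S$
$Y = i \sqrt{6592758}$ ($Y = \sqrt{\left(-1352 + 6296\right) \left(-1448 + \left(5 + 5 \cdot 22\right)\right) - 2406} = \sqrt{4944 \left(-1448 + \left(5 + 110\right)\right) - 2406} = \sqrt{4944 \left(-1448 + 115\right) - 2406} = \sqrt{4944 \left(-1333\right) - 2406} = \sqrt{-6590352 - 2406} = \sqrt{-6592758} = i \sqrt{6592758} \approx 2567.6 i$)
$\left(\frac{6740 - 5333}{-15731 + 9869} - 743\right) + Y = \left(\frac{6740 - 5333}{-15731 + 9869} - 743\right) + i \sqrt{6592758} = \left(\frac{1407}{-5862} - 743\right) + i \sqrt{6592758} = \left(1407 \left(- \frac{1}{5862}\right) - 743\right) + i \sqrt{6592758} = \left(- \frac{469}{1954} - 743\right) + i \sqrt{6592758} = - \frac{1452291}{1954} + i \sqrt{6592758}$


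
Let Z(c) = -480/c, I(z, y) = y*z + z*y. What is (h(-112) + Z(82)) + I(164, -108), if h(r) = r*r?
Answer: -938320/41 ≈ -22886.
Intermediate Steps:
I(z, y) = 2*y*z (I(z, y) = y*z + y*z = 2*y*z)
h(r) = r²
(h(-112) + Z(82)) + I(164, -108) = ((-112)² - 480/82) + 2*(-108)*164 = (12544 - 480*1/82) - 35424 = (12544 - 240/41) - 35424 = 514064/41 - 35424 = -938320/41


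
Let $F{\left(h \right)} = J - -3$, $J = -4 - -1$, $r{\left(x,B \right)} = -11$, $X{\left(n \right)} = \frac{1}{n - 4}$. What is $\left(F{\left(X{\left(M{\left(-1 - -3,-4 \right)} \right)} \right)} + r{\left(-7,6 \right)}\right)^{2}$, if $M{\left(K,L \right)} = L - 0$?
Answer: $121$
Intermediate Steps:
$M{\left(K,L \right)} = L$ ($M{\left(K,L \right)} = L + 0 = L$)
$X{\left(n \right)} = \frac{1}{-4 + n}$
$J = -3$ ($J = -4 + 1 = -3$)
$F{\left(h \right)} = 0$ ($F{\left(h \right)} = -3 - -3 = -3 + 3 = 0$)
$\left(F{\left(X{\left(M{\left(-1 - -3,-4 \right)} \right)} \right)} + r{\left(-7,6 \right)}\right)^{2} = \left(0 - 11\right)^{2} = \left(-11\right)^{2} = 121$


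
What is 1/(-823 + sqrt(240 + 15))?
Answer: -823/677074 - sqrt(255)/677074 ≈ -0.0012391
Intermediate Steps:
1/(-823 + sqrt(240 + 15)) = 1/(-823 + sqrt(255))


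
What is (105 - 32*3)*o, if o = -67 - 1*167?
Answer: -2106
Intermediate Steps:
o = -234 (o = -67 - 167 = -234)
(105 - 32*3)*o = (105 - 32*3)*(-234) = (105 - 96)*(-234) = 9*(-234) = -2106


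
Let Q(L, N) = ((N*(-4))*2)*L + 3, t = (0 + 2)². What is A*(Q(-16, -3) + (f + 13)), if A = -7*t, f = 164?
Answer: 5712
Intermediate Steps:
t = 4 (t = 2² = 4)
Q(L, N) = 3 - 8*L*N (Q(L, N) = (-4*N*2)*L + 3 = (-8*N)*L + 3 = -8*L*N + 3 = 3 - 8*L*N)
A = -28 (A = -7*4 = -28)
A*(Q(-16, -3) + (f + 13)) = -28*((3 - 8*(-16)*(-3)) + (164 + 13)) = -28*((3 - 384) + 177) = -28*(-381 + 177) = -28*(-204) = 5712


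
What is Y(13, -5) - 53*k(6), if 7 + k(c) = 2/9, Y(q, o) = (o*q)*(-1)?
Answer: 3818/9 ≈ 424.22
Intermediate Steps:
Y(q, o) = -o*q
k(c) = -61/9 (k(c) = -7 + 2/9 = -61/9)
Y(13, -5) - 53*k(6) = -1*(-5)*13 - 53*(-61/9) = 65 + 3233/9 = 3818/9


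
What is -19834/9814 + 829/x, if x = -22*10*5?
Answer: -14976603/5397700 ≈ -2.7746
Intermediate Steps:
x = -1100 (x = -220*5 = -1100)
-19834/9814 + 829/x = -19834/9814 + 829/(-1100) = -19834*1/9814 + 829*(-1/1100) = -9917/4907 - 829/1100 = -14976603/5397700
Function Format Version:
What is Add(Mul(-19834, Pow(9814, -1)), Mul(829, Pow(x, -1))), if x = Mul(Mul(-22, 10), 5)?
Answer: Rational(-14976603, 5397700) ≈ -2.7746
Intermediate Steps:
x = -1100 (x = Mul(-220, 5) = -1100)
Add(Mul(-19834, Pow(9814, -1)), Mul(829, Pow(x, -1))) = Add(Mul(-19834, Pow(9814, -1)), Mul(829, Pow(-1100, -1))) = Add(Mul(-19834, Rational(1, 9814)), Mul(829, Rational(-1, 1100))) = Add(Rational(-9917, 4907), Rational(-829, 1100)) = Rational(-14976603, 5397700)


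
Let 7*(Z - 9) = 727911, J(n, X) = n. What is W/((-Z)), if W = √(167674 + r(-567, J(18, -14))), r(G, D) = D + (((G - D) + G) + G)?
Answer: -7*√165973/727974 ≈ -0.0039174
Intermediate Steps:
Z = 727974/7 (Z = 9 + (⅐)*727911 = 9 + 727911/7 = 727974/7 ≈ 1.0400e+5)
r(G, D) = 3*G (r(G, D) = D + ((-D + 2*G) + G) = D + (-D + 3*G) = 3*G)
W = √165973 (W = √(167674 + 3*(-567)) = √(167674 - 1701) = √165973 ≈ 407.40)
W/((-Z)) = √165973/((-1*727974/7)) = √165973/(-727974/7) = √165973*(-7/727974) = -7*√165973/727974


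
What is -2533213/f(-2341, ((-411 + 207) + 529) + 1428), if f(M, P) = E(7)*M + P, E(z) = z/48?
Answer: -121594224/67757 ≈ -1794.6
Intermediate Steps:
E(z) = z/48 (E(z) = z*(1/48) = z/48)
f(M, P) = P + 7*M/48 (f(M, P) = ((1/48)*7)*M + P = 7*M/48 + P = P + 7*M/48)
-2533213/f(-2341, ((-411 + 207) + 529) + 1428) = -2533213/((((-411 + 207) + 529) + 1428) + (7/48)*(-2341)) = -2533213/(((-204 + 529) + 1428) - 16387/48) = -2533213/((325 + 1428) - 16387/48) = -2533213/(1753 - 16387/48) = -2533213/67757/48 = -2533213*48/67757 = -121594224/67757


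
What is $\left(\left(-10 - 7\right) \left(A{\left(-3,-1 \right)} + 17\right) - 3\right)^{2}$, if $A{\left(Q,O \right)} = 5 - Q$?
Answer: $183184$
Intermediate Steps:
$\left(\left(-10 - 7\right) \left(A{\left(-3,-1 \right)} + 17\right) - 3\right)^{2} = \left(\left(-10 - 7\right) \left(\left(5 - -3\right) + 17\right) - 3\right)^{2} = \left(- 17 \left(\left(5 + 3\right) + 17\right) - 3\right)^{2} = \left(- 17 \left(8 + 17\right) - 3\right)^{2} = \left(\left(-17\right) 25 - 3\right)^{2} = \left(-425 - 3\right)^{2} = \left(-428\right)^{2} = 183184$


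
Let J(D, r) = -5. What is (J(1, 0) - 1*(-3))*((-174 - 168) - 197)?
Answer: 1078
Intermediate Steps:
(J(1, 0) - 1*(-3))*((-174 - 168) - 197) = (-5 - 1*(-3))*((-174 - 168) - 197) = (-5 + 3)*(-342 - 197) = -2*(-539) = 1078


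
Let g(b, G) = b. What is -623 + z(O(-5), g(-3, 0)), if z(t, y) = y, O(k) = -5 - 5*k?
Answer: -626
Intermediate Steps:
-623 + z(O(-5), g(-3, 0)) = -623 - 3 = -626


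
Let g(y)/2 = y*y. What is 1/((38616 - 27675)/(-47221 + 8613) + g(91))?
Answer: 38608/639414755 ≈ 6.0380e-5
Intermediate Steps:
g(y) = 2*y² (g(y) = 2*(y*y) = 2*y²)
1/((38616 - 27675)/(-47221 + 8613) + g(91)) = 1/((38616 - 27675)/(-47221 + 8613) + 2*91²) = 1/(10941/(-38608) + 2*8281) = 1/(10941*(-1/38608) + 16562) = 1/(-10941/38608 + 16562) = 1/(639414755/38608) = 38608/639414755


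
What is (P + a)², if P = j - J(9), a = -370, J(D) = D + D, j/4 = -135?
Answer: 861184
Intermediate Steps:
j = -540 (j = 4*(-135) = -540)
J(D) = 2*D
P = -558 (P = -540 - 2*9 = -540 - 1*18 = -540 - 18 = -558)
(P + a)² = (-558 - 370)² = (-928)² = 861184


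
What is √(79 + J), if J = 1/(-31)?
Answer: 12*√527/31 ≈ 8.8864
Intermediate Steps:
J = -1/31 ≈ -0.032258
√(79 + J) = √(79 - 1/31) = √(2448/31) = 12*√527/31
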